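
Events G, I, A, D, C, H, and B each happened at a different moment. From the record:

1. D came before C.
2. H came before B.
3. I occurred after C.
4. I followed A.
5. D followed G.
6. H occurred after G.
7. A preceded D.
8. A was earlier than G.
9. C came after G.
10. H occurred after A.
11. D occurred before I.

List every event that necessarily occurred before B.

Directly stated before B: H.
A reaches B via A → H → B.
G reaches B via G → H → B.
No chain forces I (or any of the others) ahead of B.

A, G, H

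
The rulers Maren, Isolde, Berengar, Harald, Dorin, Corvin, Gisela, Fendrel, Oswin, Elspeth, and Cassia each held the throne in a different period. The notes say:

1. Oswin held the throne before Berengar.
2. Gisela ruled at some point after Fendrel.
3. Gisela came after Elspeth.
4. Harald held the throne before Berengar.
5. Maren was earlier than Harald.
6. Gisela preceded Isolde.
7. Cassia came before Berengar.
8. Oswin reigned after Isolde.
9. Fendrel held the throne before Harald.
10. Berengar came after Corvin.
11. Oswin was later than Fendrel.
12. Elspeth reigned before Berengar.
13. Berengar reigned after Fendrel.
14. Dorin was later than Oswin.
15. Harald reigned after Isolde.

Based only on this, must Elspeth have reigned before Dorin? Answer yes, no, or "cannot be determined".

yes

Chain the constraints: Elspeth → Gisela → Isolde → Oswin → Dorin. Each link is directly stated, so Elspeth comes before Dorin.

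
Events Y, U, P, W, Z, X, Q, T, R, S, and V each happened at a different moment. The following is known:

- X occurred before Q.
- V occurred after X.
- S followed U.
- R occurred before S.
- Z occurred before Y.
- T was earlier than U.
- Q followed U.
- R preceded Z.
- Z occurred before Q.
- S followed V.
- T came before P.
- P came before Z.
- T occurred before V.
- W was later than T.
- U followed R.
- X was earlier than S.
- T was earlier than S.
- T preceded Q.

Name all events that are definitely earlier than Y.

Directly stated before Y: Z.
P reaches Y via P → Z → Y.
R reaches Y via R → Z → Y.
T reaches Y via T → P → Z → Y.

P, R, T, Z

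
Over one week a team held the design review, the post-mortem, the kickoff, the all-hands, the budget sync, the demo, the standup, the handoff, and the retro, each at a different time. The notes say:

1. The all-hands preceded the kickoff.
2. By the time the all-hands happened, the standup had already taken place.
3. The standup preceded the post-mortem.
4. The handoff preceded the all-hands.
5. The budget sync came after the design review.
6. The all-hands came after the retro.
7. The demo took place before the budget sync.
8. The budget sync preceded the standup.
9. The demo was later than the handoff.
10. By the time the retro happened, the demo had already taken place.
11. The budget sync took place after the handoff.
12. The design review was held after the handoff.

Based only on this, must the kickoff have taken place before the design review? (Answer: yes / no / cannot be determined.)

no

Tracing the constraints gives the design review → the budget sync → the standup → the all-hands → the kickoff, so the design review must come before the kickoff.
That means the kickoff cannot be before the design review.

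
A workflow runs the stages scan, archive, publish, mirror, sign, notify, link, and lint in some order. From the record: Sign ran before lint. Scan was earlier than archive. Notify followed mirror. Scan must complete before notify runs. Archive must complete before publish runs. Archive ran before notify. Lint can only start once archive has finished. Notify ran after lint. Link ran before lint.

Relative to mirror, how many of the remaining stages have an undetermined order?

6

Forced after mirror: notify.
That leaves archive, link, lint, publish, scan, and sign with no forced order relative to mirror — 6.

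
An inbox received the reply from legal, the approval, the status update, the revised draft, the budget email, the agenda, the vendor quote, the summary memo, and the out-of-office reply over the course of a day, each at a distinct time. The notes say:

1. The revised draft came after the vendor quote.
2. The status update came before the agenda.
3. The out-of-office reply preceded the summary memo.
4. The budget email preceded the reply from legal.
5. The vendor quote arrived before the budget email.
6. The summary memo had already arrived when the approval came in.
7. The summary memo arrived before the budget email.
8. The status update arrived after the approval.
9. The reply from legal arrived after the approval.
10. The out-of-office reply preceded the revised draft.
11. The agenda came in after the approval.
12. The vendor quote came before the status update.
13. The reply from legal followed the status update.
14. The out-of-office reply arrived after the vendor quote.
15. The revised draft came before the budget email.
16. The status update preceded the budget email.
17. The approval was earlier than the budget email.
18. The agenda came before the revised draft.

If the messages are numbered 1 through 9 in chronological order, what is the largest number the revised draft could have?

7

The revised draft must come before the budget email and the reply from legal — 2 messages forced after it.
Everything else can be placed before the revised draft in some valid order, so the revised draft can sit as late as position 9 − 2 = 7.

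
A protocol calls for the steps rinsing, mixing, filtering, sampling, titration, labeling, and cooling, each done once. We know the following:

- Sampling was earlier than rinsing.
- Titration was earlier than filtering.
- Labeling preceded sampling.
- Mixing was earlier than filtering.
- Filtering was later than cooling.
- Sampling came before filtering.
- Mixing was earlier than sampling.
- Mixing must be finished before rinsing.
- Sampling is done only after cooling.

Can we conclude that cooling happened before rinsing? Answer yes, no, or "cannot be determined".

yes

Chain the constraints: cooling → sampling → rinsing. Each link is directly stated, so cooling comes before rinsing.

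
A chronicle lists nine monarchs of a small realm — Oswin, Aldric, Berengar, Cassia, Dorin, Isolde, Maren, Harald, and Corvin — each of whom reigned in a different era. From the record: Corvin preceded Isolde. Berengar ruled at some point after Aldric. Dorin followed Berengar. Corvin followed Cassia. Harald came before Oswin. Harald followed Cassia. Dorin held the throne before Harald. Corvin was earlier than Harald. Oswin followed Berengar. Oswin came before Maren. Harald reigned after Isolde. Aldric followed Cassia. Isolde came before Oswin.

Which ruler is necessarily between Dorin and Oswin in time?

Harald

Tracing the constraints gives Dorin → Harald → Oswin, so Harald sits after Dorin and before Oswin.
No other ruler is forced both after Dorin and before Oswin.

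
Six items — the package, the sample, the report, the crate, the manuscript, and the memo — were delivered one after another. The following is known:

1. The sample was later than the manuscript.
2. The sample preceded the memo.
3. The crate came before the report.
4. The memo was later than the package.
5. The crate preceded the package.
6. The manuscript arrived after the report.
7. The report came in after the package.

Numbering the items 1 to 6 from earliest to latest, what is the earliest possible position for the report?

The crate and the package must both come before the report — 2 forced predecessors.
Nothing else is forced ahead of the report, so its earliest slot is position 2 + 1 = 3.

3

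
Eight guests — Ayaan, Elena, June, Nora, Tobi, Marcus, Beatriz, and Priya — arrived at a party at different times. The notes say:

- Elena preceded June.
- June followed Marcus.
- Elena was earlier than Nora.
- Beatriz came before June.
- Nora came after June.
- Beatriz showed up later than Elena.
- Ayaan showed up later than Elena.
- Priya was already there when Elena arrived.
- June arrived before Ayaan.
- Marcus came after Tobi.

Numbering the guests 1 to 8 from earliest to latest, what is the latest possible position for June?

June must come before Ayaan and Nora — 2 guests forced after them.
Everything else can be placed before June in some valid order, so June can sit as late as position 8 − 2 = 6.

6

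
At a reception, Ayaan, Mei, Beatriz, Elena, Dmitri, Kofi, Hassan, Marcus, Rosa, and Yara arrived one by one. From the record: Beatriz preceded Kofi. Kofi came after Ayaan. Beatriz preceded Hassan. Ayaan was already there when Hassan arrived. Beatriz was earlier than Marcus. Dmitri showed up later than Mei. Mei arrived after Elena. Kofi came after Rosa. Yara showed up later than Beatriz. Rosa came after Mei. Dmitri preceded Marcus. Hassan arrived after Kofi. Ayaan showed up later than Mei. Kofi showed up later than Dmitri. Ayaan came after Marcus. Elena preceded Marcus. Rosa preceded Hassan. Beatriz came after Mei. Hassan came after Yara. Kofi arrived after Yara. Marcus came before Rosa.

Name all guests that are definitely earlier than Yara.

Beatriz, Elena, Mei

Directly stated before Yara: Beatriz.
Elena reaches Yara via Elena → Mei → Beatriz → Yara.
Mei reaches Yara via Mei → Beatriz → Yara.
No chain forces Dmitri (or any of the others) ahead of Yara.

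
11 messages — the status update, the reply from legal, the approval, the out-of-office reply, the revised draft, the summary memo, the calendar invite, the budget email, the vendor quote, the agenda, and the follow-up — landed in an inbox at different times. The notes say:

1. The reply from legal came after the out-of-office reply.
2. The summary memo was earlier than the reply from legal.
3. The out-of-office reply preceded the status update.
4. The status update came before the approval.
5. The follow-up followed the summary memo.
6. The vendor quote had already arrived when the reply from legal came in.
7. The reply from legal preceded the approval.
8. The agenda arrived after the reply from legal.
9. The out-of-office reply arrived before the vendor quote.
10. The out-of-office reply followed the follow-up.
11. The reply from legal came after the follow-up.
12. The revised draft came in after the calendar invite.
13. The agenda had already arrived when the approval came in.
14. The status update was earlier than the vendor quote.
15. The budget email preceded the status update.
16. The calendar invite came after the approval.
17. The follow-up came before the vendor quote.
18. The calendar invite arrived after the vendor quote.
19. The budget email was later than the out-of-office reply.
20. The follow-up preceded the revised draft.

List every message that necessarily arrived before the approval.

the agenda, the budget email, the follow-up, the out-of-office reply, the reply from legal, the status update, the summary memo, the vendor quote

Directly stated before the approval: the agenda, the reply from legal, and the status update.
The budget email reaches the approval via the budget email → the status update → the approval.
The follow-up reaches the approval via the follow-up → the reply from legal → the approval.
The out-of-office reply reaches the approval via the out-of-office reply → the status update → the approval.
Likewise the summary memo and the vendor quote each reach the approval by chaining the stated constraints.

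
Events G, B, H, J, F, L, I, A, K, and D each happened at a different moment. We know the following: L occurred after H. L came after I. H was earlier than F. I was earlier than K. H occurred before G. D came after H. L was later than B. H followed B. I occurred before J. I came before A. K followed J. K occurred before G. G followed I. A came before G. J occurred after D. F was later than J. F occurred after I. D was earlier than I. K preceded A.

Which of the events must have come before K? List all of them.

Directly stated before K: I and J.
B reaches K via B → H → D → J → K.
D reaches K via D → J → K.
H reaches K via H → D → J → K.
No chain forces G (or any of the others) ahead of K.

B, D, H, I, J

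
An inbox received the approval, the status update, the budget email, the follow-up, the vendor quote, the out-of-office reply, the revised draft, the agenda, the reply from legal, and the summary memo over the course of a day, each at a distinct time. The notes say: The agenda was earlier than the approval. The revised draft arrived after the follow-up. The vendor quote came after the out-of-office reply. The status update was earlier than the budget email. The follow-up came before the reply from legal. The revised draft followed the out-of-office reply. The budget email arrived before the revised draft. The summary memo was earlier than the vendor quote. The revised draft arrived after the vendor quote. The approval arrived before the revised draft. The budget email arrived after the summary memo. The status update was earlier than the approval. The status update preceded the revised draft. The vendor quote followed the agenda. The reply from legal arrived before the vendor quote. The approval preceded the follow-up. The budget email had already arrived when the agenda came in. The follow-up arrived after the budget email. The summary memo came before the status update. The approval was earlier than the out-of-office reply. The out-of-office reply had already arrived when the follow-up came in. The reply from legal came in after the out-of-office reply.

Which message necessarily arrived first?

the summary memo

The summary memo has a chain of constraints placing it before every other message, so the summary memo must be first.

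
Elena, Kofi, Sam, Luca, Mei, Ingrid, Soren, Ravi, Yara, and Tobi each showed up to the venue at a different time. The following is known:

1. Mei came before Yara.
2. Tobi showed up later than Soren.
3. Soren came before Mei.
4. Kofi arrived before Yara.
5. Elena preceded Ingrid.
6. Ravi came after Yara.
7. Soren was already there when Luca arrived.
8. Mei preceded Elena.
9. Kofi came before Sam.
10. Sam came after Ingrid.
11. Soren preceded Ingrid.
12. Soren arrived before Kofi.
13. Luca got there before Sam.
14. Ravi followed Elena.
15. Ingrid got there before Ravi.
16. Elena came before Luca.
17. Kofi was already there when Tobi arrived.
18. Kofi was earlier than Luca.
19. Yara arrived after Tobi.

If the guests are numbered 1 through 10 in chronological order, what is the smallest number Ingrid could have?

Elena, Mei, and Soren must all come before Ingrid — 3 forced predecessors.
Nothing else is forced ahead of Ingrid, so their earliest slot is position 3 + 1 = 4.

4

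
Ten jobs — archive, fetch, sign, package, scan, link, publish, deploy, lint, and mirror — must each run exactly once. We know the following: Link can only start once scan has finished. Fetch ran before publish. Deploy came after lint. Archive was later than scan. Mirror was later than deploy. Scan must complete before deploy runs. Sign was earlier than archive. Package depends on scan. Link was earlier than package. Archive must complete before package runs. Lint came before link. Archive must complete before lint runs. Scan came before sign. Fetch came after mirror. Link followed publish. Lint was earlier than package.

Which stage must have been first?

Scan has a chain of constraints placing it before every other stage, so scan must be first.

scan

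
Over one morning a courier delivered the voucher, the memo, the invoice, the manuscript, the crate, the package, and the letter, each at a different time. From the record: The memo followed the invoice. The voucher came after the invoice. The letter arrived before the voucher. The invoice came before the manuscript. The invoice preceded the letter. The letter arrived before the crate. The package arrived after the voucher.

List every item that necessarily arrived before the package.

the invoice, the letter, the voucher

Directly stated before the package: the voucher.
The invoice reaches the package via the invoice → the voucher → the package.
The letter reaches the package via the letter → the voucher → the package.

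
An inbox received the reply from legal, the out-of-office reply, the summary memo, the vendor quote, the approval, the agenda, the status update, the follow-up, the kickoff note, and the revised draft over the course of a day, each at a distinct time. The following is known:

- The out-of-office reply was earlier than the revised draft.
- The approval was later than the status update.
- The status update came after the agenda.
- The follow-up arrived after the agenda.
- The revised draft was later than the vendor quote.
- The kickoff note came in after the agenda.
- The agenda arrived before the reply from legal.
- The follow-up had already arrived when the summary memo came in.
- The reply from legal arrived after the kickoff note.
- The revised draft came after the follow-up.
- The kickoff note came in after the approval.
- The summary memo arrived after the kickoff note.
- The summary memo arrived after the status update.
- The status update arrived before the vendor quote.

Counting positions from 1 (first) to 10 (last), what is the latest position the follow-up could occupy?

8

The follow-up must come before the revised draft and the summary memo — 2 messages forced after it.
Everything else can be placed before the follow-up in some valid order, so the follow-up can sit as late as position 10 − 2 = 8.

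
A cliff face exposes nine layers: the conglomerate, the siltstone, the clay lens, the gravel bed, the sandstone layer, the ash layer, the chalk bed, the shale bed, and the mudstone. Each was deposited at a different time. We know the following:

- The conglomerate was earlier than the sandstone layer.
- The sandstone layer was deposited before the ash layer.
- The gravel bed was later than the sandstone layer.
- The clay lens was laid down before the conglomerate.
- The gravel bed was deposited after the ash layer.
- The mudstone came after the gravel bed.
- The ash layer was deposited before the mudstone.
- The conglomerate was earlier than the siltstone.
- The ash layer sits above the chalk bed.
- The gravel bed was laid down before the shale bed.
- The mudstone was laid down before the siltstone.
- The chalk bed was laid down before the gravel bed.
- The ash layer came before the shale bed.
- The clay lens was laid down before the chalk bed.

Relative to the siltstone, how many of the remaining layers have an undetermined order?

1

Forced before the siltstone: the ash layer, the chalk bed, the clay lens, the conglomerate, the gravel bed, the mudstone, and the sandstone layer.
That leaves the shale bed with no forced order relative to the siltstone — 1.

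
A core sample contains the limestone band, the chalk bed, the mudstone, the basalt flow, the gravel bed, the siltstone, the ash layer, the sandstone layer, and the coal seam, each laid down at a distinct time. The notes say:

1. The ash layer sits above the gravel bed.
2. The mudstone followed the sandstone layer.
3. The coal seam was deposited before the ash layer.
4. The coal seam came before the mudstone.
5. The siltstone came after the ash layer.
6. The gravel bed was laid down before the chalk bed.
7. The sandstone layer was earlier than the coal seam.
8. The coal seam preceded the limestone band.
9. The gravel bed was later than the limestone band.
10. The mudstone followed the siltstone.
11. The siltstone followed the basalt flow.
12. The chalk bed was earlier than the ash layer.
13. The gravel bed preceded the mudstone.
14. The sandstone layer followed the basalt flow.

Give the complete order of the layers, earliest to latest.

The constraints fix every adjacent pair, so only one ordering works:
the basalt flow → the sandstone layer → the coal seam → the limestone band → the gravel bed → the chalk bed → the ash layer → the siltstone → the mudstone.

the basalt flow, the sandstone layer, the coal seam, the limestone band, the gravel bed, the chalk bed, the ash layer, the siltstone, the mudstone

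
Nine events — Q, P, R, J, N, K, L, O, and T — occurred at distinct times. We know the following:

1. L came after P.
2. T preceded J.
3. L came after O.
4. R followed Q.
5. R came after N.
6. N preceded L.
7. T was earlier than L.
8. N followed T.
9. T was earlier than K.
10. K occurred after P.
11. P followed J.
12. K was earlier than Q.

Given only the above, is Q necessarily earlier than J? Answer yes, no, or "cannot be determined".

no

Tracing the constraints gives J → P → K → Q, so J must come before Q.
That means Q cannot be before J.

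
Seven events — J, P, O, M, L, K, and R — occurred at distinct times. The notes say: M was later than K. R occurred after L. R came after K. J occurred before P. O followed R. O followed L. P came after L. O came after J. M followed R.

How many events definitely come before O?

Directly stated before O: J, L, and R.
K reaches O via K → R → O.
No chain forces P (or any of the others) ahead of O.
That's J, K, L, and R — 4 in all.

4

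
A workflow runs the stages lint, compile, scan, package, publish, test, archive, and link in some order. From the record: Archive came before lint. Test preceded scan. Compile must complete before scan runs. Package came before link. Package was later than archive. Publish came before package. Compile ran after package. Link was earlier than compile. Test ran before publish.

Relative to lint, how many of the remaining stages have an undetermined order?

6

Forced before lint: archive.
That leaves compile, link, package, publish, scan, and test with no forced order relative to lint — 6.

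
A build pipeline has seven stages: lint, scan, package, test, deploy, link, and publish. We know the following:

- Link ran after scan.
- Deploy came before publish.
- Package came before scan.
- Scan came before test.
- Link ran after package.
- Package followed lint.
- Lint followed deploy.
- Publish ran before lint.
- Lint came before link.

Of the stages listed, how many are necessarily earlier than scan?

Directly stated before scan: package.
Deploy reaches scan via deploy → lint → package → scan.
Lint reaches scan via lint → package → scan.
Publish reaches scan via publish → lint → package → scan.
No chain forces test (or any of the others) ahead of scan.
That's deploy, lint, package, and publish — 4 in all.

4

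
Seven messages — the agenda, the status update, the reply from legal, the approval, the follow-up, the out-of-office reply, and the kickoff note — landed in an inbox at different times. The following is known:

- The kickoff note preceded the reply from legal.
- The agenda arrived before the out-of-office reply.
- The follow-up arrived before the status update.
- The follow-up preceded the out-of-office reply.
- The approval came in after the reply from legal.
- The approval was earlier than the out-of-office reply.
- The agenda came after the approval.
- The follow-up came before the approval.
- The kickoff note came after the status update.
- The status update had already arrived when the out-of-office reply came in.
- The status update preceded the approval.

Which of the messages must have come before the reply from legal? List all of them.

the follow-up, the kickoff note, the status update

Directly stated before the reply from legal: the kickoff note.
The follow-up reaches the reply from legal via the follow-up → the status update → the kickoff note → the reply from legal.
The status update reaches the reply from legal via the status update → the kickoff note → the reply from legal.
No chain forces the approval (or any of the others) ahead of the reply from legal.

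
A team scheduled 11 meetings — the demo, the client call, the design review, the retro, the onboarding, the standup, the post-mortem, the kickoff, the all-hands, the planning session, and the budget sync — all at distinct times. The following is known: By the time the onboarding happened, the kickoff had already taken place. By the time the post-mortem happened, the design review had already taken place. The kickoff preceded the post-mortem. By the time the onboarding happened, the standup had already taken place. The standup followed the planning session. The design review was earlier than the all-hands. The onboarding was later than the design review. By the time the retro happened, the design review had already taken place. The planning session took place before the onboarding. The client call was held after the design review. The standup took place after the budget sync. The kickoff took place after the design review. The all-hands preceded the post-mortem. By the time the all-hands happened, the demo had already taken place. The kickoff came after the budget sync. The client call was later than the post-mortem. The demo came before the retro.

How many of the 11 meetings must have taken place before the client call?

6

Directly stated before the client call: the design review and the post-mortem.
The all-hands reaches the client call via the all-hands → the post-mortem → the client call.
The budget sync reaches the client call via the budget sync → the kickoff → the post-mortem → the client call.
The demo reaches the client call via the demo → the all-hands → the post-mortem → the client call.
Likewise the kickoff reaches the client call by chaining the stated constraints.
No chain forces the planning session (or any of the others) ahead of the client call.
That's the all-hands, the budget sync, the demo, the design review, the kickoff, and the post-mortem — 6 in all.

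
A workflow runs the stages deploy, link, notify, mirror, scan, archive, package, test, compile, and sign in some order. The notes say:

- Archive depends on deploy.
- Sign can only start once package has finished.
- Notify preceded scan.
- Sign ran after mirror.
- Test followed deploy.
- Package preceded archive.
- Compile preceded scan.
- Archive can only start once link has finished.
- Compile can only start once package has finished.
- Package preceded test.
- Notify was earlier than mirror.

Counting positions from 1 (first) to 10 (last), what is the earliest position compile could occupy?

2

Package must come before compile — 1 forced predecessor.
Nothing else is forced ahead of compile, so its earliest slot is position 1 + 1 = 2.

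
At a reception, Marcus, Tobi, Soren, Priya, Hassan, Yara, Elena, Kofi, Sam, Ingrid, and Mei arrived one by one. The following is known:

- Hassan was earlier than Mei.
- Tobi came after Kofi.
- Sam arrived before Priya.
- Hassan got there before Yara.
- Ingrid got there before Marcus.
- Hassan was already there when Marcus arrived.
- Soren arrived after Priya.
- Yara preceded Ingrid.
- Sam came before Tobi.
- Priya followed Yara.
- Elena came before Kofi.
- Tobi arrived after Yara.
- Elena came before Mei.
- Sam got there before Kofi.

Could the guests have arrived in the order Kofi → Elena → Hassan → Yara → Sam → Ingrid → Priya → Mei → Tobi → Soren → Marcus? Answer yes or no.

The constraints require Elena before Kofi, but in the proposed sequence Kofi appears ahead of Elena. That one violation is enough.

no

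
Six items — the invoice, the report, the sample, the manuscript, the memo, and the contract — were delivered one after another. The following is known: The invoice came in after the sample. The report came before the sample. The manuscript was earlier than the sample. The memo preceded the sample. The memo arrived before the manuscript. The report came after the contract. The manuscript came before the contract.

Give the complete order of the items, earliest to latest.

The constraints fix every adjacent pair, so only one ordering works:
the memo → the manuscript → the contract → the report → the sample → the invoice.

the memo, the manuscript, the contract, the report, the sample, the invoice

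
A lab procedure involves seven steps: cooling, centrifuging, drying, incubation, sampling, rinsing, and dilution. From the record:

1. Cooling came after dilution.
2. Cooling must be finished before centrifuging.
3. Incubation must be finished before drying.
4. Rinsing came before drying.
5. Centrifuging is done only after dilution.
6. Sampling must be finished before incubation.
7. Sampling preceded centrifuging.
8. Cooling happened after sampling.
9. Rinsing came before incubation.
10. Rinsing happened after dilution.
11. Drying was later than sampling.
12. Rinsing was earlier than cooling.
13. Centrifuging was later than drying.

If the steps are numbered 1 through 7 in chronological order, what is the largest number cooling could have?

Cooling must come before centrifuging — 1 step forced after it.
Everything else can be placed before cooling in some valid order, so cooling can sit as late as position 7 − 1 = 6.

6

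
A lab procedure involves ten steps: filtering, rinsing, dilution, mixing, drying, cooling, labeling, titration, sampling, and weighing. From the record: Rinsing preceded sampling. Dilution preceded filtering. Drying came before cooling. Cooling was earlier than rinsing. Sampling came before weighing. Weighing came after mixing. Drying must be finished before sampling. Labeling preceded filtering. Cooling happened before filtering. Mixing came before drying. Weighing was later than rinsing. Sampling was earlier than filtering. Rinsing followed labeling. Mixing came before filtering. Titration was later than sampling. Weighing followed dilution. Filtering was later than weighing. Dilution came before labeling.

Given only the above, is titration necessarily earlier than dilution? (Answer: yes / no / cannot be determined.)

Tracing the constraints gives dilution → labeling → rinsing → sampling → titration, so dilution must come before titration.
That means titration cannot be before dilution.

no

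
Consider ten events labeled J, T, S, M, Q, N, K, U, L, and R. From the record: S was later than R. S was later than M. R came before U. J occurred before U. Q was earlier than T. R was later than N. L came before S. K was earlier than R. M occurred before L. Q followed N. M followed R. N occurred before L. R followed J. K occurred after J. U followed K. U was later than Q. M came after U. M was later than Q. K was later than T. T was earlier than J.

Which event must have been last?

S

Every other event has a chain of constraints placing it before S, so S is last.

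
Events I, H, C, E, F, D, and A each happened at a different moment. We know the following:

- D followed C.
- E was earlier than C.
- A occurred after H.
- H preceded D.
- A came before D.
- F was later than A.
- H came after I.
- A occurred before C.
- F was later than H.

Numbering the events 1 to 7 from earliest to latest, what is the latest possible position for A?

4

A must come before C, D, and F — 3 events forced after it.
Everything else can be placed before A in some valid order, so A can sit as late as position 7 − 3 = 4.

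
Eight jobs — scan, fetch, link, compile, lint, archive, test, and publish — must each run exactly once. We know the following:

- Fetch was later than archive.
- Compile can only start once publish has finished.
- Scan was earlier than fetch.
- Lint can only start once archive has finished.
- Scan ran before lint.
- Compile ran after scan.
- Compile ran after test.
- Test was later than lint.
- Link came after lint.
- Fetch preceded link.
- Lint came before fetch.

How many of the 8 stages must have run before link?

4

Directly stated before link: fetch and lint.
Archive reaches link via archive → lint → link.
Scan reaches link via scan → lint → link.
No chain forces compile (or any of the others) ahead of link.
That's archive, fetch, lint, and scan — 4 in all.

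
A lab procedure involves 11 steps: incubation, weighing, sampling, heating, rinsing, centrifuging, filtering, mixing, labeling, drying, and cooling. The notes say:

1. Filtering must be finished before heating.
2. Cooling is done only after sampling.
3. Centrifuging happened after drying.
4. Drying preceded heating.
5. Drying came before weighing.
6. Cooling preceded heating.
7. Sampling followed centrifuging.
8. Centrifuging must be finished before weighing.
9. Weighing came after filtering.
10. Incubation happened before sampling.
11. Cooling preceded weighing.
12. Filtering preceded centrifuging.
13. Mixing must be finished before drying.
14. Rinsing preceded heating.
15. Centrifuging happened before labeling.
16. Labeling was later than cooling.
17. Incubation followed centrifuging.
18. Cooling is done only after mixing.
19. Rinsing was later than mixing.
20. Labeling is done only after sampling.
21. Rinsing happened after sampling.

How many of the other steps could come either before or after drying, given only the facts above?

1

Forced before drying: mixing; forced after drying: centrifuging, cooling, heating, incubation, labeling, rinsing, sampling, and weighing.
That leaves filtering with no forced order relative to drying — 1.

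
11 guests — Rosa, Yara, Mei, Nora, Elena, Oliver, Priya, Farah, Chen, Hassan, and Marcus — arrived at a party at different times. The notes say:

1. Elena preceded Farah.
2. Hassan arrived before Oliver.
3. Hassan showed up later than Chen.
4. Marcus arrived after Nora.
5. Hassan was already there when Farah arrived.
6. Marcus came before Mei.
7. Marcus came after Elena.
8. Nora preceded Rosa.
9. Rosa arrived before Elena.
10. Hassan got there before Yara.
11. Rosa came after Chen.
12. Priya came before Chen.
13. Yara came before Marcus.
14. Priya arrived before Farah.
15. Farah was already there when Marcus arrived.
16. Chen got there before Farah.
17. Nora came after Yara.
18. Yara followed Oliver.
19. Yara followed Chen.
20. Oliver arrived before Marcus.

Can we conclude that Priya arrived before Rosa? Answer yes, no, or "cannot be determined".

yes

Chain the constraints: Priya → Chen → Rosa. Each link is directly stated, so Priya comes before Rosa.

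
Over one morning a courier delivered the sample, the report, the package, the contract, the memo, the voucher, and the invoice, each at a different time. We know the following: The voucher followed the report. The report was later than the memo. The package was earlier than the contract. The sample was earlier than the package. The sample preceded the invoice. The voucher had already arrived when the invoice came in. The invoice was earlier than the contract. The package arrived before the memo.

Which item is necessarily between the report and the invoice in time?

Tracing the constraints gives the report → the voucher → the invoice, so the voucher sits after the report and before the invoice.
No other item is forced both after the report and before the invoice.

the voucher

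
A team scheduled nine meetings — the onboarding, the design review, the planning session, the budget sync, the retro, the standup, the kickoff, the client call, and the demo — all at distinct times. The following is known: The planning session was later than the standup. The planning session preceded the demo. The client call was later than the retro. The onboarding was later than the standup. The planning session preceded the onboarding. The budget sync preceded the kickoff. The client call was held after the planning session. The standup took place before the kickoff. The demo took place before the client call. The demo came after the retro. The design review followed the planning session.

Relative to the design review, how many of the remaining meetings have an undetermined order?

Forced before the design review: the planning session and the standup.
That leaves the budget sync, the client call, the demo, the kickoff, the onboarding, and the retro with no forced order relative to the design review — 6.

6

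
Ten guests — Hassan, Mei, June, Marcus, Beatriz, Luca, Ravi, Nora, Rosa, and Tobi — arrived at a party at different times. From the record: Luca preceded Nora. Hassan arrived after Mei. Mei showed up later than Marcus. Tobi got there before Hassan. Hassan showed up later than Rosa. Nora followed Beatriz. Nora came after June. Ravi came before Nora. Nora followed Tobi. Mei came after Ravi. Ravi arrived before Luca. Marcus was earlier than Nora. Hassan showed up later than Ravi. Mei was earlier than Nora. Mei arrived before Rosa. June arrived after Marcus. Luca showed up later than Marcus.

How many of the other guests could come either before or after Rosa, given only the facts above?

Forced before Rosa: Marcus, Mei, and Ravi; forced after Rosa: Hassan.
That leaves Beatriz, June, Luca, Nora, and Tobi with no forced order relative to Rosa — 5.

5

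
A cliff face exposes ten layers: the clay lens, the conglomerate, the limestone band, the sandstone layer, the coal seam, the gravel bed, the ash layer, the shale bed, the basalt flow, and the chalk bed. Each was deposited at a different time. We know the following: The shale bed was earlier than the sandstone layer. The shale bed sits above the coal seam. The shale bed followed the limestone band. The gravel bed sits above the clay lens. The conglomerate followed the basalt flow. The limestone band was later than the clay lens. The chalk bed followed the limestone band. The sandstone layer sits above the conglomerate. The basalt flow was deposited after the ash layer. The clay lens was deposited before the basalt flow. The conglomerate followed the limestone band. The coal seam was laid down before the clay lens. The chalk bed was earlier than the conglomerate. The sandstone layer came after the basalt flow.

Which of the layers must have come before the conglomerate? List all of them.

Directly stated before the conglomerate: the basalt flow, the chalk bed, and the limestone band.
The ash layer reaches the conglomerate via the ash layer → the basalt flow → the conglomerate.
The clay lens reaches the conglomerate via the clay lens → the limestone band → the conglomerate.
The coal seam reaches the conglomerate via the coal seam → the clay lens → the limestone band → the conglomerate.

the ash layer, the basalt flow, the chalk bed, the clay lens, the coal seam, the limestone band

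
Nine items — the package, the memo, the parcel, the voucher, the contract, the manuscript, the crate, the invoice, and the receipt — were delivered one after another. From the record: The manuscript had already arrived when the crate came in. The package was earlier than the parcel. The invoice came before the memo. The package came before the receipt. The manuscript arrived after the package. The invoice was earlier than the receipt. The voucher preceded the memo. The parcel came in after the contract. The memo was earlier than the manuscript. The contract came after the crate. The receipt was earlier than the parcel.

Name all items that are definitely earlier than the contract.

the crate, the invoice, the manuscript, the memo, the package, the voucher

Directly stated before the contract: the crate.
The invoice reaches the contract via the invoice → the memo → the manuscript → the crate → the contract.
The manuscript reaches the contract via the manuscript → the crate → the contract.
The memo reaches the contract via the memo → the manuscript → the crate → the contract.
Likewise the package and the voucher each reach the contract by chaining the stated constraints.
No chain forces the receipt (or any of the others) ahead of the contract.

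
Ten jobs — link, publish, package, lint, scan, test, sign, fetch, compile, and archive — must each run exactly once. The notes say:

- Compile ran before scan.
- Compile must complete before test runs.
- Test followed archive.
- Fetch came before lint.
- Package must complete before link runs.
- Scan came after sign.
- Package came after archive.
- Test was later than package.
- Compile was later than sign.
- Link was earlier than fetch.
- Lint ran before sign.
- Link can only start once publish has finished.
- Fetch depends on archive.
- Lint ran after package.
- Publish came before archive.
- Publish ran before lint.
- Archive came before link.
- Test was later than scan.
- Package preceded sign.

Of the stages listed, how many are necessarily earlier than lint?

5

Directly stated before lint: fetch, package, and publish.
Archive reaches lint via archive → package → lint.
Link reaches lint via link → fetch → lint.
That's archive, fetch, link, package, and publish — 5 in all.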